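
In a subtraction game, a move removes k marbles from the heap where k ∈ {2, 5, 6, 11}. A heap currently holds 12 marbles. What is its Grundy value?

2

Grundy values for subtraction set {2, 5, 6, 11}:
g(0) = mex{} = 0
g(1) = mex{} = 0
g(2) = mex{0} = 1
g(3) = mex{0} = 1
g(4) = mex{1} = 0
g(5) = mex{0,1} = 2
g(6) = mex{0} = 1
g(7) = mex{0,1,2} = 3
g(8) = mex{1} = 0
g(9) = mex{0,1,3} = 2
g(10) = mex{0,2} = 1
g(11) = mex{0,1,2} = 3
g(12) = mex{0,1,3} = 2
So g(12) = 2.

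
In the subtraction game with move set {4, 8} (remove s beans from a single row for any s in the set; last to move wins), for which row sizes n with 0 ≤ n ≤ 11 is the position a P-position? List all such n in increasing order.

0, 1, 2, 3

Compute g(0), g(1), … for moves {4, 8}:
g(0) = mex{} = 0
g(1) = mex{} = 0
g(2) = mex{} = 0
g(3) = mex{} = 0
g(4) = mex{0} = 1
g(5) = mex{0} = 1
g(6) = mex{0} = 1
g(7) = mex{0} = 1
g(8) = mex{0,1} = 2
g(9) = mex{0,1} = 2
g(10) = mex{0,1} = 2
g(11) = mex{0,1} = 2
The P-positions (g = 0) in 0..11 are 0, 1, 2, 3.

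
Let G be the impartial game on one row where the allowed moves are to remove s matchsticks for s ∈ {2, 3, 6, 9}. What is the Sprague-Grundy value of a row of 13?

Grundy values for subtraction set {2, 3, 6, 9}:
k:     0  1  2  3  4  5  6  7  8  9 10 11 12 13
g(k):  0  0  1  1  2  0  3  1  2  2  3  3  0  0
So g(13) = 0.

0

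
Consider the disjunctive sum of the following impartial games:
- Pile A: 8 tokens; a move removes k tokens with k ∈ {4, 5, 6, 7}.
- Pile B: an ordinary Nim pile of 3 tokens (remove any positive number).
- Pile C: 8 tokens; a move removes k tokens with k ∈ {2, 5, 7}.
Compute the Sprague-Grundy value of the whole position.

3

Grundy values for pile A (subtraction set {4, 5, 6, 7}):
g(0) = mex{} = 0
g(1) = mex{} = 0
g(2) = mex{} = 0
g(3) = mex{} = 0
g(4) = mex{0} = 1
g(5) = mex{0} = 1
g(6) = mex{0} = 1
g(7) = mex{0} = 1
g(8) = mex{0,1} = 2
So g(8) = 2.
Pile B is a plain Nim pile of size 3, so its Grundy value is 3.
Build the Grundy sequence for pile C with g(k) = mex{g(k−s) : s ∈ {2, 5, 7}, s ≤ k}:
g(0) = mex{} = 0
g(1) = mex{} = 0
g(2) = mex{0} = 1
g(3) = mex{0} = 1
g(4) = mex{1} = 0
g(5) = mex{0,1} = 2
g(6) = mex{0} = 1
g(7) = mex{0,1,2} = 3
g(8) = mex{0,1} = 2
So g(8) = 2.
By the Sprague-Grundy theorem, the Grundy value of a sum of independent games is the XOR of the component values.
Combined value = 2 ⊕ 3 ⊕ 2 = 3.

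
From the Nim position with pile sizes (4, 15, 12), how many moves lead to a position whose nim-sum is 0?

Nim-sum: 4 XOR 15 XOR 12 = 7.
The overall nim-sum is X = 7. A pile of size p has a winning move iff p XOR X < p (reduce it to p XOR X).
  4: 4 XOR 7 = 3 < 4 — winning move (to 3).
  15: 15 XOR 7 = 8 < 15 — winning move (to 8).
  12: 12 XOR 7 = 11 < 12 — winning move (to 11).
That gives 3 winning moves.

3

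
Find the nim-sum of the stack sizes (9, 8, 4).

In binary:
  1001  (9)
  1000  (8)
  0100  (4)
  ----
  0101  (5)

5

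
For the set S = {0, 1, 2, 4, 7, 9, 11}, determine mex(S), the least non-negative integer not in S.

The values 0, 1, 2 are all present; 3 is the first non-negative integer missing from the set.

3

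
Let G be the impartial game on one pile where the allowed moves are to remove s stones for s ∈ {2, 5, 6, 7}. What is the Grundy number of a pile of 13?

0

Grundy values for subtraction set {2, 5, 6, 7}:
g(0) = mex{} = 0
g(1) = mex{} = 0
g(2) = mex{0} = 1
g(3) = mex{0} = 1
g(4) = mex{1} = 0
g(5) = mex{0,1} = 2
g(6) = mex{0} = 1
g(7) = mex{0,1,2} = 3
g(8) = mex{0,1} = 2
g(9) = mex{0,1,3} = 2
g(10) = mex{0,1,2} = 3
g(11) = mex{0,1,2} = 3
g(12) = mex{1,2,3} = 0
g(13) = mex{1,2,3} = 0
So g(13) = 0.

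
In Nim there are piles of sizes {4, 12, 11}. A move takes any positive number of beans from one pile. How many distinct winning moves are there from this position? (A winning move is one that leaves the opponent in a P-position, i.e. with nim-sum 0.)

1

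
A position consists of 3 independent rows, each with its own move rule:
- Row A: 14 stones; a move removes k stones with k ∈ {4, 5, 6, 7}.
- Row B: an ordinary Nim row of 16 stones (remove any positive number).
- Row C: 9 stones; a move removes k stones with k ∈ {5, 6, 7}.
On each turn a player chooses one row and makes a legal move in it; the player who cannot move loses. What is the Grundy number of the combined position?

17

Grundy values for row A (subtraction set {4, 5, 6, 7}):
k:     0  1  2  3  4  5  6  7  8  9 10 11 12 13 14
g(k):  0  0  0  0  1  1  1  1  2  2  2  0  0  0  0
So g(14) = 0.
Row B is a plain Nim row of size 16, so its Grundy value is 16.
Build the Grundy sequence for row C with g(k) = mex{g(k−s) : s ∈ {5, 6, 7}, s ≤ k}:
g(0) = mex{} = 0
g(1) = mex{} = 0
g(2) = mex{} = 0
g(3) = mex{} = 0
g(4) = mex{} = 0
g(5) = mex{0} = 1
g(6) = mex{0} = 1
g(7) = mex{0} = 1
g(8) = mex{0} = 1
g(9) = mex{0} = 1
So g(9) = 1.
The value of a disjunctive sum is the nim-sum of the parts.
Combined value = 0 ⊕ 16 ⊕ 1 = 17.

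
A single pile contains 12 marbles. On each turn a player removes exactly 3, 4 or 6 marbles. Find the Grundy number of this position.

1

Grundy values for subtraction set {3, 4, 6}:
g(0) = mex{} = 0
g(1) = mex{} = 0
g(2) = mex{} = 0
g(3) = mex{0} = 1
g(4) = mex{0} = 1
g(5) = mex{0} = 1
g(6) = mex{0,1} = 2
g(7) = mex{0,1} = 2
g(8) = mex{0,1} = 2
g(9) = mex{1,2} = 0
g(10) = mex{1,2} = 0
g(11) = mex{1,2} = 0
g(12) = mex{0,2} = 1
So g(12) = 1.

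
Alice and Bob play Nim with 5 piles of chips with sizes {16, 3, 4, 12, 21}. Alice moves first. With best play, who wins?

Alice wins

Compute the nim-sum pairwise:
16 ^ 3 = 19
19 ^ 4 = 23
23 ^ 12 = 27
27 ^ 21 = 14
The nim-sum is 14 ≠ 0, so this is an N-position: the player to move can win; Alice has a winning move.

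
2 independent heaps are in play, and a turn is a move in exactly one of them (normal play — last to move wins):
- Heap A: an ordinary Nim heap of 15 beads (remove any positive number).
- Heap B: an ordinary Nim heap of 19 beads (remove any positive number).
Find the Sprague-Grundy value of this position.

28

Heap A is a plain Nim heap of size 15, so its Grundy value is 15.
Heap B is a plain Nim heap of size 19, so its Grundy value is 19.
The value of a disjunctive sum is the nim-sum of the parts.
Combined value = 15 ⊕ 19 = 28.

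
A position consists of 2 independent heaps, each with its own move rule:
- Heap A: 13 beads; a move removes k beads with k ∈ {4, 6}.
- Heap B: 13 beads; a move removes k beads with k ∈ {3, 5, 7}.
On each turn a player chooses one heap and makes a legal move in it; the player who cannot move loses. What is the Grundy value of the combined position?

Build the Grundy sequence for heap A with g(k) = mex{g(k−s) : s ∈ {4, 6}, s ≤ k}:
g(0) = mex{} = 0
g(1) = mex{} = 0
g(2) = mex{} = 0
g(3) = mex{} = 0
g(4) = mex{0} = 1
g(5) = mex{0} = 1
g(6) = mex{0} = 1
g(7) = mex{0} = 1
g(8) = mex{0,1} = 2
g(9) = mex{0,1} = 2
g(10) = mex{1} = 0
g(11) = mex{1} = 0
g(12) = mex{1,2} = 0
g(13) = mex{1,2} = 0
So g(13) = 0.
Build the Grundy sequence for heap B with g(k) = mex{g(k−s) : s ∈ {3, 5, 7}, s ≤ k}:
g(0) = mex{} = 0
g(1) = mex{} = 0
g(2) = mex{} = 0
g(3) = mex{0} = 1
g(4) = mex{0} = 1
g(5) = mex{0} = 1
g(6) = mex{0,1} = 2
g(7) = mex{0,1} = 2
g(8) = mex{0,1} = 2
g(9) = mex{0,1,2} = 3
g(10) = mex{1,2} = 0
g(11) = mex{1,2} = 0
g(12) = mex{1,2,3} = 0
g(13) = mex{0,2} = 1
So g(13) = 1.
By the Sprague-Grundy theorem, the Grundy value of a sum of independent games is the XOR of the component values.
Combined value = 0 XOR 1 = 1.

1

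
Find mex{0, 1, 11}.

The values 0, 1 are all present; 2 is the first non-negative integer missing from the set.

2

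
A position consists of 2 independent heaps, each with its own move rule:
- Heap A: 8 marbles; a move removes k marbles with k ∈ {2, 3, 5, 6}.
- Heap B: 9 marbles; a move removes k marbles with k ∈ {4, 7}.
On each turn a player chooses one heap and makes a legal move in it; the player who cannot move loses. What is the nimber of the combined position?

2

Grundy values for heap A (subtraction set {2, 3, 5, 6}):
g(0) = mex{} = 0
g(1) = mex{} = 0
g(2) = mex{0} = 1
g(3) = mex{0} = 1
g(4) = mex{0,1} = 2
g(5) = mex{0,1} = 2
g(6) = mex{0,1,2} = 3
g(7) = mex{0,1,2} = 3
g(8) = mex{1,2,3} = 0
So g(8) = 0.
Grundy values for heap B (subtraction set {4, 7}):
g(0) = mex{} = 0
g(1) = mex{} = 0
g(2) = mex{} = 0
g(3) = mex{} = 0
g(4) = mex{0} = 1
g(5) = mex{0} = 1
g(6) = mex{0} = 1
g(7) = mex{0} = 1
g(8) = mex{0,1} = 2
g(9) = mex{0,1} = 2
So g(9) = 2.
By the Sprague-Grundy theorem, the Grundy value of a sum of independent games is the XOR of the component values.
Combined value = 0 XOR 2 = 2.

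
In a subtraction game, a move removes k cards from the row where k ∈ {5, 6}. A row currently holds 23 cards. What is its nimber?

Compute g(0), g(1), … for moves {5, 6}:
k:     0  1  2  3  4  5  6  7  8  9 10 11 12 13 14 15 16 17 18 19 20 21 22 23
g(k):  0  0  0  0  0  1  1  1  1  1  2  0  0  0  0  0  1  1  1  1  1  2  0  0
So g(23) = 0.

0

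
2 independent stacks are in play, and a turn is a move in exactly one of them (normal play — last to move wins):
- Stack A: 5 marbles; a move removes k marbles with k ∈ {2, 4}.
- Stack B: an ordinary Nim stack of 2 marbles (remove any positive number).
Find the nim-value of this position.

0

Grundy values for stack A (subtraction set {2, 4}):
g(0) = mex{} = 0
g(1) = mex{} = 0
g(2) = mex{0} = 1
g(3) = mex{0} = 1
g(4) = mex{0,1} = 2
g(5) = mex{0,1} = 2
So g(5) = 2.
Stack B is a plain Nim stack of size 2, so its Grundy value is 2.
By the Sprague-Grundy theorem, the Grundy value of a sum of independent games is the XOR of the component values.
Combined value = 2 ⊕ 2 = 0.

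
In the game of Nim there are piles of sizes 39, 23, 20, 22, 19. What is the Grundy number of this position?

Bitwise XOR of the heap sizes:
  100111  (39)
  010111  (23)
  010100  (20)
  010110  (22)
  010011  (19)
  ------
  100001  (33)

33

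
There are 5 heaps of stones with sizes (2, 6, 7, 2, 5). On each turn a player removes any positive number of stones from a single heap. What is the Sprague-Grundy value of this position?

Nim-sum: 2 ^ 6 ^ 7 ^ 2 ^ 5 = 4.

4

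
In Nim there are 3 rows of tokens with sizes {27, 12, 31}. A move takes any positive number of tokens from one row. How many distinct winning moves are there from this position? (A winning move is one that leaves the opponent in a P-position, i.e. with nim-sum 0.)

3

Compute the nim-sum pairwise:
27 ^ 12 = 23
23 ^ 31 = 8
The overall nim-sum is X = 8. A row of size p has a winning move iff p XOR X < p (reduce it to p XOR X).
  27: 27 XOR 8 = 19 < 27 — winning move (to 19).
  12: 12 XOR 8 = 4 < 12 — winning move (to 4).
  31: 31 XOR 8 = 23 < 31 — winning move (to 23).
That gives 3 winning moves.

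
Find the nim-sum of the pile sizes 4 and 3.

7

Compute the nim-sum pairwise:
4 ^ 3 = 7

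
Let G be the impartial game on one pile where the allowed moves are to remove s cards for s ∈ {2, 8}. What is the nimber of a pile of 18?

Build the Grundy sequence with g(k) = mex{g(k−s) : s ∈ {2, 8}, s ≤ k}:
k:     0  1  2  3  4  5  6  7  8  9 10 11 12 13 14 15 16 17 18
g(k):  0  0  1  1  0  0  1  1  2  2  0  0  1  1  0  0  1  1  2
So g(18) = 2.

2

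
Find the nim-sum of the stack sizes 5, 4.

1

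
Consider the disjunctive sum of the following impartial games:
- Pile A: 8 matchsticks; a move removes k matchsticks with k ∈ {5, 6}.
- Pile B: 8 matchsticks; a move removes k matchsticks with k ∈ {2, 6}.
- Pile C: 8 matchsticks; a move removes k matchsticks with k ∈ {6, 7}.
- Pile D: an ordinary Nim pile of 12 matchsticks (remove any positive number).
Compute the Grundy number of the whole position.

12

Build the Grundy sequence for pile A with g(k) = mex{g(k−s) : s ∈ {5, 6}, s ≤ k}:
g(0) = mex{} = 0
g(1) = mex{} = 0
g(2) = mex{} = 0
g(3) = mex{} = 0
g(4) = mex{} = 0
g(5) = mex{0} = 1
g(6) = mex{0} = 1
g(7) = mex{0} = 1
g(8) = mex{0} = 1
So g(8) = 1.
Build the Grundy sequence for pile B with g(k) = mex{g(k−s) : s ∈ {2, 6}, s ≤ k}:
k:     0  1  2  3  4  5  6  7  8
g(k):  0  0  1  1  0  0  1  1  0
So g(8) = 0.
Grundy values for pile C (subtraction set {6, 7}):
g(0) = mex{} = 0
g(1) = mex{} = 0
g(2) = mex{} = 0
g(3) = mex{} = 0
g(4) = mex{} = 0
g(5) = mex{} = 0
g(6) = mex{0} = 1
g(7) = mex{0} = 1
g(8) = mex{0} = 1
So g(8) = 1.
Pile D is a plain Nim pile of size 12, so its Grundy value is 12.
By the Sprague-Grundy theorem, the Grundy value of a sum of independent games is the XOR of the component values.
Combined value = 1 ⊕ 0 ⊕ 1 ⊕ 12 = 12.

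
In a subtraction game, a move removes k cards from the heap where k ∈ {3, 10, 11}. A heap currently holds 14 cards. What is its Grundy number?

0

Grundy values for subtraction set {3, 10, 11}:
k:     0  1  2  3  4  5  6  7  8  9 10 11 12 13 14
g(k):  0  0  0  1  1  1  0  0  0  1  1  1  2  2  0
So g(14) = 0.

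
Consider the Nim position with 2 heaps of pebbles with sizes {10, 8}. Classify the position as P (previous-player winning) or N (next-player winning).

Nim-sum: 10 ^ 8 = 2.
The nim-sum is 2 ≠ 0, so this is an N-position: the player to move can win.

N-position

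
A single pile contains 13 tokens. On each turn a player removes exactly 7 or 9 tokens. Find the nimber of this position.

1

Grundy values for subtraction set {7, 9}:
g(0) = mex{} = 0
g(1) = mex{} = 0
g(2) = mex{} = 0
g(3) = mex{} = 0
g(4) = mex{} = 0
g(5) = mex{} = 0
g(6) = mex{} = 0
g(7) = mex{0} = 1
g(8) = mex{0} = 1
g(9) = mex{0} = 1
g(10) = mex{0} = 1
g(11) = mex{0} = 1
g(12) = mex{0} = 1
g(13) = mex{0} = 1
So g(13) = 1.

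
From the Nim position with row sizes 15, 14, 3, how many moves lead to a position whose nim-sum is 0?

Bitwise XOR of the heap sizes:
  1111  (15)
  1110  (14)
  0011  (3)
  ----
  0010  (2)
The overall nim-sum is X = 2. A row of size p has a winning move iff p XOR X < p (reduce it to p XOR X).
  15: 15 XOR 2 = 13 < 15 — winning move (to 13).
  14: 14 XOR 2 = 12 < 14 — winning move (to 12).
  3: 3 XOR 2 = 1 < 3 — winning move (to 1).
That gives 3 winning moves.

3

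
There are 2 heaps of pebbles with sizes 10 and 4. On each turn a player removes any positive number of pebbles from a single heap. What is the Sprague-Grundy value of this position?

14

Write each in binary and XOR column by column:
  1010  (10)
  0100  (4)
  ----
  1110  (14)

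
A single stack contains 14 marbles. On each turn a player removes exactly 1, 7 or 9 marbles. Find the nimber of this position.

Compute g(0), g(1), … for moves {1, 7, 9}:
g(0) = mex{} = 0
g(1) = mex{0} = 1
g(2) = mex{1} = 0
g(3) = mex{0} = 1
g(4) = mex{1} = 0
g(5) = mex{0} = 1
g(6) = mex{1} = 0
g(7) = mex{0} = 1
g(8) = mex{1} = 0
g(9) = mex{0} = 1
g(10) = mex{1} = 0
g(11) = mex{0} = 1
g(12) = mex{1} = 0
g(13) = mex{0} = 1
g(14) = mex{1} = 0
So g(14) = 0.

0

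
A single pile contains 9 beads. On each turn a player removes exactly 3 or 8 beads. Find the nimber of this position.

Build the Grundy sequence with g(k) = mex{g(k−s) : s ∈ {3, 8}, s ≤ k}:
g(0) = mex{} = 0
g(1) = mex{} = 0
g(2) = mex{} = 0
g(3) = mex{0} = 1
g(4) = mex{0} = 1
g(5) = mex{0} = 1
g(6) = mex{1} = 0
g(7) = mex{1} = 0
g(8) = mex{0,1} = 2
g(9) = mex{0} = 1
So g(9) = 1.

1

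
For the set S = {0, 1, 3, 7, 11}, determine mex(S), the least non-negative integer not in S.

2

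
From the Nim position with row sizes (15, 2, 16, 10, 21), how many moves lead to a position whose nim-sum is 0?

3

Nim-sum: 15 ^ 2 ^ 16 ^ 10 ^ 21 = 2.
The overall nim-sum is X = 2. A row of size p has a winning move iff p XOR X < p (reduce it to p XOR X).
  15: 15 XOR 2 = 13 < 15 — winning move (to 13).
  2: 2 XOR 2 = 0 < 2 — winning move (to 0).
  16: 16 XOR 2 = 18 ≥ 16 — no move.
  10: 10 XOR 2 = 8 < 10 — winning move (to 8).
  21: 21 XOR 2 = 23 ≥ 21 — no move.
That gives 3 winning moves.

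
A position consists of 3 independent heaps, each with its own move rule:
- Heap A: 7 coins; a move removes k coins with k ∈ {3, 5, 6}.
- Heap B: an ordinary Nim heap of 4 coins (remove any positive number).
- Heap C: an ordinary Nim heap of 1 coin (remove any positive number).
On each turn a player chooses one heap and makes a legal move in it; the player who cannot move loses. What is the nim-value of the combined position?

7

Grundy values for heap A (subtraction set {3, 5, 6}):
k:     0  1  2  3  4  5  6  7
g(k):  0  0  0  1  1  1  2  2
So g(7) = 2.
Heap B is a plain Nim heap of size 4, so its Grundy value is 4.
Heap C is a plain Nim heap of size 1, so its Grundy value is 1.
By the Sprague-Grundy theorem, the Grundy value of a sum of independent games is the XOR of the component values.
Combined value = 2 XOR 4 XOR 1 = 7.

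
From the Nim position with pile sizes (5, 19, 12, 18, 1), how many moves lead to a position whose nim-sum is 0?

1

Write each in binary and XOR column by column:
  00101  (5)
  10011  (19)
  01100  (12)
  10010  (18)
  00001  (1)
  -----
  01001  (9)
The overall nim-sum is X = 9. A pile of size p has a winning move iff p XOR X < p (reduce it to p XOR X).
  5: 5 XOR 9 = 12 ≥ 5 — no move.
  19: 19 XOR 9 = 26 ≥ 19 — no move.
  12: 12 XOR 9 = 5 < 12 — winning move (to 5).
  18: 18 XOR 9 = 27 ≥ 18 — no move.
  1: 1 XOR 9 = 8 ≥ 1 — no move.
That gives 1 winning move.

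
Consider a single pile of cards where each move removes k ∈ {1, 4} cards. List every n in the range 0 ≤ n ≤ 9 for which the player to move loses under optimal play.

Compute g(0), g(1), … for moves {1, 4}:
g(0) = mex{} = 0
g(1) = mex{0} = 1
g(2) = mex{1} = 0
g(3) = mex{0} = 1
g(4) = mex{0,1} = 2
g(5) = mex{1,2} = 0
g(6) = mex{0} = 1
g(7) = mex{1} = 0
g(8) = mex{0,2} = 1
g(9) = mex{0,1} = 2
The P-positions (g = 0) in 0..9 are 0, 2, 5, 7.

0, 2, 5, 7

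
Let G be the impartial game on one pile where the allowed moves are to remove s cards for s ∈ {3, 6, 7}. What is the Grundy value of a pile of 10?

Build the Grundy sequence with g(k) = mex{g(k−s) : s ∈ {3, 6, 7}, s ≤ k}:
g(0) = mex{} = 0
g(1) = mex{} = 0
g(2) = mex{} = 0
g(3) = mex{0} = 1
g(4) = mex{0} = 1
g(5) = mex{0} = 1
g(6) = mex{0,1} = 2
g(7) = mex{0,1} = 2
g(8) = mex{0,1} = 2
g(9) = mex{0,1,2} = 3
g(10) = mex{1,2} = 0
So g(10) = 0.

0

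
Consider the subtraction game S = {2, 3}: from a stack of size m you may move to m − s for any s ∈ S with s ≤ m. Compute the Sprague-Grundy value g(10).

0

Grundy values for subtraction set {2, 3}:
k:     0  1  2  3  4  5  6  7  8  9 10
g(k):  0  0  1  1  2  0  0  1  1  2  0
So g(10) = 0.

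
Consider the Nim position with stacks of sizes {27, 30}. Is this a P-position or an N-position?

N-position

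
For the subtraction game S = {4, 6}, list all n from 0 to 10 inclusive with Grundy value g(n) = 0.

0, 1, 2, 3, 10

Grundy values for subtraction set {4, 6}:
k:     0  1  2  3  4  5  6  7  8  9 10
g(k):  0  0  0  0  1  1  1  1  2  2  0
The P-positions (g = 0) in 0..10 are 0, 1, 2, 3, 10.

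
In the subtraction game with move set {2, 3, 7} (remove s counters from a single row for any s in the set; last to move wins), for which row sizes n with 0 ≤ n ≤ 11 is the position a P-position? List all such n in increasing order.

0, 1, 5, 6, 10, 11

Build the Grundy sequence with g(k) = mex{g(k−s) : s ∈ {2, 3, 7}, s ≤ k}:
g(0) = mex{} = 0
g(1) = mex{} = 0
g(2) = mex{0} = 1
g(3) = mex{0} = 1
g(4) = mex{0,1} = 2
g(5) = mex{1} = 0
g(6) = mex{1,2} = 0
g(7) = mex{0,2} = 1
g(8) = mex{0} = 1
g(9) = mex{0,1} = 2
g(10) = mex{1} = 0
g(11) = mex{1,2} = 0
The P-positions (g = 0) in 0..11 are 0, 1, 5, 6, 10, 11.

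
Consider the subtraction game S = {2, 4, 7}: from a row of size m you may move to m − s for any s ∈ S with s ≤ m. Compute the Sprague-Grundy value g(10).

2

Compute g(0), g(1), … for moves {2, 4, 7}:
k:     0  1  2  3  4  5  6  7  8  9 10
g(k):  0  0  1  1  2  2  0  3  1  0  2
So g(10) = 2.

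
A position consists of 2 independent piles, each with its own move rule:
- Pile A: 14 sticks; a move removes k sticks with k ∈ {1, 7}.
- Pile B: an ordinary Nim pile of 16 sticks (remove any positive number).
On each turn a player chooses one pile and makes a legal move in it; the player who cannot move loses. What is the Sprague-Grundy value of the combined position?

Build the Grundy sequence for pile A with g(k) = mex{g(k−s) : s ∈ {1, 7}, s ≤ k}:
g(0) = mex{} = 0
g(1) = mex{0} = 1
g(2) = mex{1} = 0
g(3) = mex{0} = 1
g(4) = mex{1} = 0
g(5) = mex{0} = 1
g(6) = mex{1} = 0
g(7) = mex{0} = 1
g(8) = mex{1} = 0
g(9) = mex{0} = 1
g(10) = mex{1} = 0
g(11) = mex{0} = 1
g(12) = mex{1} = 0
g(13) = mex{0} = 1
g(14) = mex{1} = 0
So g(14) = 0.
Pile B is a plain Nim pile of size 16, so its Grundy value is 16.
By the Sprague-Grundy theorem, the Grundy value of a sum of independent games is the XOR of the component values.
Combined value = 0 XOR 16 = 16.

16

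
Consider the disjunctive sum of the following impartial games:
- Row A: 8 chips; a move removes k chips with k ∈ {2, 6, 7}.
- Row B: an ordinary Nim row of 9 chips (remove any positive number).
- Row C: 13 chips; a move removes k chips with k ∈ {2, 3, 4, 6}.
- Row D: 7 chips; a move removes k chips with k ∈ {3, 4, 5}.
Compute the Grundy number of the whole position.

11

Grundy values for row A (subtraction set {2, 6, 7}):
k:     0  1  2  3  4  5  6  7  8
g(k):  0  0  1  1  0  0  1  1  2
So g(8) = 2.
Row B is a plain Nim row of size 9, so its Grundy value is 9.
Grundy values for row C (subtraction set {2, 3, 4, 6}):
g(0) = mex{} = 0
g(1) = mex{} = 0
g(2) = mex{0} = 1
g(3) = mex{0} = 1
g(4) = mex{0,1} = 2
g(5) = mex{0,1} = 2
g(6) = mex{0,1,2} = 3
g(7) = mex{0,1,2} = 3
g(8) = mex{1,2,3} = 0
g(9) = mex{1,2,3} = 0
g(10) = mex{0,2,3} = 1
g(11) = mex{0,2,3} = 1
g(12) = mex{0,1,3} = 2
g(13) = mex{0,1,3} = 2
So g(13) = 2.
Grundy values for row D (subtraction set {3, 4, 5}):
g(0) = mex{} = 0
g(1) = mex{} = 0
g(2) = mex{} = 0
g(3) = mex{0} = 1
g(4) = mex{0} = 1
g(5) = mex{0} = 1
g(6) = mex{0,1} = 2
g(7) = mex{0,1} = 2
So g(7) = 2.
The value of a disjunctive sum is the nim-sum of the parts.
Combined value = 2 ⊕ 9 ⊕ 2 ⊕ 2 = 11.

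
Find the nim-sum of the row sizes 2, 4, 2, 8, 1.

13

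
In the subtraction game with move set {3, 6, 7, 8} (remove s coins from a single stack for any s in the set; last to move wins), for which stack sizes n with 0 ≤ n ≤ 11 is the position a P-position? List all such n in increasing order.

0, 1, 2, 11

Grundy values for subtraction set {3, 6, 7, 8}:
k:     0  1  2  3  4  5  6  7  8  9 10 11
g(k):  0  0  0  1  1  1  2  2  2  3  3  0
The P-positions (g = 0) in 0..11 are 0, 1, 2, 11.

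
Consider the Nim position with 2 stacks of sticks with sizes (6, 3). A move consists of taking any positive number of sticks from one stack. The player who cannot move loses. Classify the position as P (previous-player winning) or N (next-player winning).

Compute the nim-sum pairwise:
6 XOR 3 = 5
The nim-sum is 5 ≠ 0, so this is an N-position: the player to move can win.

N-position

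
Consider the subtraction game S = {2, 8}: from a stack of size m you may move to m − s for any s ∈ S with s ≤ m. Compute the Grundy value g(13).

Build the Grundy sequence with g(k) = mex{g(k−s) : s ∈ {2, 8}, s ≤ k}:
k:     0  1  2  3  4  5  6  7  8  9 10 11 12 13
g(k):  0  0  1  1  0  0  1  1  2  2  0  0  1  1
So g(13) = 1.

1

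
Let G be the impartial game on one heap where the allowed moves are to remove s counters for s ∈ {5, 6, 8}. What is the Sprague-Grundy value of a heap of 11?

2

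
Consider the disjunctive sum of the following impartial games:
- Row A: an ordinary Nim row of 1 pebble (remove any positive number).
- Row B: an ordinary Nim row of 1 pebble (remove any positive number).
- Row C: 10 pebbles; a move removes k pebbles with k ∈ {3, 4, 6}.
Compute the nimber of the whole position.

Row A is a plain Nim row of size 1, so its Grundy value is 1.
Row B is a plain Nim row of size 1, so its Grundy value is 1.
Grundy values for row C (subtraction set {3, 4, 6}):
g(0) = mex{} = 0
g(1) = mex{} = 0
g(2) = mex{} = 0
g(3) = mex{0} = 1
g(4) = mex{0} = 1
g(5) = mex{0} = 1
g(6) = mex{0,1} = 2
g(7) = mex{0,1} = 2
g(8) = mex{0,1} = 2
g(9) = mex{1,2} = 0
g(10) = mex{1,2} = 0
So g(10) = 0.
By the Sprague-Grundy theorem, the Grundy value of a sum of independent games is the XOR of the component values.
Combined value = 1 XOR 1 XOR 0 = 0.

0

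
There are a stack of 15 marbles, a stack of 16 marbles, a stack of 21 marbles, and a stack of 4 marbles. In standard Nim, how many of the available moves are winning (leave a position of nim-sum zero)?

1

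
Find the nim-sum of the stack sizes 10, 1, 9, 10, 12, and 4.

0

Nim-sum: 10 ^ 1 ^ 9 ^ 10 ^ 12 ^ 4 = 0.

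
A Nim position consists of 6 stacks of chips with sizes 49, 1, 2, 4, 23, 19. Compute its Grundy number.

50

Compute the nim-sum pairwise:
49 ⊕ 1 = 48
48 ⊕ 2 = 50
50 ⊕ 4 = 54
54 ⊕ 23 = 33
33 ⊕ 19 = 50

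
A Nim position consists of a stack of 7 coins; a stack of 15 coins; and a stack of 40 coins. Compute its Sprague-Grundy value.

Nim-sum: 7 ^ 15 ^ 40 = 32.

32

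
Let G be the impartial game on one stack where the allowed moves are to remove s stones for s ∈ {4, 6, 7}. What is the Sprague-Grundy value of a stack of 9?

Grundy values for subtraction set {4, 6, 7}:
g(0) = mex{} = 0
g(1) = mex{} = 0
g(2) = mex{} = 0
g(3) = mex{} = 0
g(4) = mex{0} = 1
g(5) = mex{0} = 1
g(6) = mex{0} = 1
g(7) = mex{0} = 1
g(8) = mex{0,1} = 2
g(9) = mex{0,1} = 2
So g(9) = 2.

2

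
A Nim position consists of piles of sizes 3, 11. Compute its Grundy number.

In binary:
  0011  (3)
  1011  (11)
  ----
  1000  (8)

8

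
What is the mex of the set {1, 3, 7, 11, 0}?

2

The values 0, 1 are all present; 2 is the first non-negative integer missing from the set.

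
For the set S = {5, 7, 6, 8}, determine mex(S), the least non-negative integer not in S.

0

0 is not in the set, so the mex is 0.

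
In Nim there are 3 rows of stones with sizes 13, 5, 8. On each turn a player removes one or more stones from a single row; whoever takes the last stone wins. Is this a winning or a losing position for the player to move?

Losing position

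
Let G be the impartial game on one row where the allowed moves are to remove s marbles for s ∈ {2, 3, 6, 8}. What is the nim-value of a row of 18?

Compute g(0), g(1), … for moves {2, 3, 6, 8}:
k:     0  1  2  3  4  5  6  7  8  9 10 11 12 13 14 15 16 17 18
g(k):  0  0  1  1  2  0  3  1  2  2  0  3  1  2  0  0  1  1  2
So g(18) = 2.

2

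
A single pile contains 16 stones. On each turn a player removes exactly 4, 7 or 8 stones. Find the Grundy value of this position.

1

Compute g(0), g(1), … for moves {4, 7, 8}:
k:     0  1  2  3  4  5  6  7  8  9 10 11 12 13 14 15 16
g(k):  0  0  0  0  1  1  1  1  2  2  2  2  0  0  0  0  1
So g(16) = 1.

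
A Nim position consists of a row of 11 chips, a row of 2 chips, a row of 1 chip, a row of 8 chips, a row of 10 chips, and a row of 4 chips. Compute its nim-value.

14

Nim-sum: 11 XOR 2 XOR 1 XOR 8 XOR 10 XOR 4 = 14.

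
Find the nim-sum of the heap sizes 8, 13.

Write each in binary and XOR column by column:
  1000  (8)
  1101  (13)
  ----
  0101  (5)

5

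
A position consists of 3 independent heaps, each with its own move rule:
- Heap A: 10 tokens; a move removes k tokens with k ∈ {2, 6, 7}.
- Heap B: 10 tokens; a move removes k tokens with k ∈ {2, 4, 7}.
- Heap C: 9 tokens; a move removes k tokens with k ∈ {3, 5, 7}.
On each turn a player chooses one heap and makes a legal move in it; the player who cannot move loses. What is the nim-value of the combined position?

Build the Grundy sequence for heap A with g(k) = mex{g(k−s) : s ∈ {2, 6, 7}, s ≤ k}:
g(0) = mex{} = 0
g(1) = mex{} = 0
g(2) = mex{0} = 1
g(3) = mex{0} = 1
g(4) = mex{1} = 0
g(5) = mex{1} = 0
g(6) = mex{0} = 1
g(7) = mex{0} = 1
g(8) = mex{0,1} = 2
g(9) = mex{1} = 0
g(10) = mex{0,1,2} = 3
So g(10) = 3.
Build the Grundy sequence for heap B with g(k) = mex{g(k−s) : s ∈ {2, 4, 7}, s ≤ k}:
k:     0  1  2  3  4  5  6  7  8  9 10
g(k):  0  0  1  1  2  2  0  3  1  0  2
So g(10) = 2.
Grundy values for heap C (subtraction set {3, 5, 7}):
k:     0  1  2  3  4  5  6  7  8  9
g(k):  0  0  0  1  1  1  2  2  2  3
So g(9) = 3.
By the Sprague-Grundy theorem, the Grundy value of a sum of independent games is the XOR of the component values.
Combined value = 3 XOR 2 XOR 3 = 2.

2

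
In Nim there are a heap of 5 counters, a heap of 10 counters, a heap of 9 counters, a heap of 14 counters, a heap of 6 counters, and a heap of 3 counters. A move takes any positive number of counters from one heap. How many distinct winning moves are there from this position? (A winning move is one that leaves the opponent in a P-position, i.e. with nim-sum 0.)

3

Compute the nim-sum pairwise:
5 ^ 10 = 15
15 ^ 9 = 6
6 ^ 14 = 8
8 ^ 6 = 14
14 ^ 3 = 13
The overall nim-sum is X = 13. A heap of size p has a winning move iff p XOR X < p (reduce it to p XOR X).
  5: 5 XOR 13 = 8 ≥ 5 — no move.
  10: 10 XOR 13 = 7 < 10 — winning move (to 7).
  9: 9 XOR 13 = 4 < 9 — winning move (to 4).
  14: 14 XOR 13 = 3 < 14 — winning move (to 3).
  6: 6 XOR 13 = 11 ≥ 6 — no move.
  3: 3 XOR 13 = 14 ≥ 3 — no move.
That gives 3 winning moves.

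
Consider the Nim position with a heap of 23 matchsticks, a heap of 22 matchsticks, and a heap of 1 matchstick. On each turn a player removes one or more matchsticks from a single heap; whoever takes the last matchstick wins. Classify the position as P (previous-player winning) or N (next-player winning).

In binary:
  10111  (23)
  10110  (22)
  00001  (1)
  -----
  00000  (0)
The nim-sum is 0, so this is a P-position: the player to move is in a losing position under optimal play.

P-position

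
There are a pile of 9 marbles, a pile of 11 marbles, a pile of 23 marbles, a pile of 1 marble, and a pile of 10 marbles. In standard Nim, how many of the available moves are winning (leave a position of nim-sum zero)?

1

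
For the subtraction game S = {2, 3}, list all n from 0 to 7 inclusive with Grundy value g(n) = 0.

0, 1, 5, 6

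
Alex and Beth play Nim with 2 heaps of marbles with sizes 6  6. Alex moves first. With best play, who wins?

Beth wins

Bitwise XOR of the heap sizes:
  110  (6)
  110  (6)
  ---
  000  (0)
The nim-sum is 0, so this is a P-position: the player to move is in a losing position under optimal play; Alex is about to move from it and so loses — Beth wins.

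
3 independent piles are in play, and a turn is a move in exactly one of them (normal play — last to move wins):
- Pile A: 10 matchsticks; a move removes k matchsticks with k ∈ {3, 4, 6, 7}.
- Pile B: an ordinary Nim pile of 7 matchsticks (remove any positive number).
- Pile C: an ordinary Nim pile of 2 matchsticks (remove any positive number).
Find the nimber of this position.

5

Build the Grundy sequence for pile A with g(k) = mex{g(k−s) : s ∈ {3, 4, 6, 7}, s ≤ k}:
g(0) = mex{} = 0
g(1) = mex{} = 0
g(2) = mex{} = 0
g(3) = mex{0} = 1
g(4) = mex{0} = 1
g(5) = mex{0} = 1
g(6) = mex{0,1} = 2
g(7) = mex{0,1} = 2
g(8) = mex{0,1} = 2
g(9) = mex{0,1,2} = 3
g(10) = mex{1,2} = 0
So g(10) = 0.
Pile B is a plain Nim pile of size 7, so its Grundy value is 7.
Pile C is a plain Nim pile of size 2, so its Grundy value is 2.
The value of a disjunctive sum is the nim-sum of the parts.
Combined value = 0 XOR 7 XOR 2 = 5.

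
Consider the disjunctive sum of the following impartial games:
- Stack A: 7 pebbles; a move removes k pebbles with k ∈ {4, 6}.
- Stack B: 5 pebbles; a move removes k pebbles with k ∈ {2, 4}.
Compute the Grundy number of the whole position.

3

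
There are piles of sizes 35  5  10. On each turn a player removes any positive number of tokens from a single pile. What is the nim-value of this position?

44

Nim-sum: 35 ⊕ 5 ⊕ 10 = 44.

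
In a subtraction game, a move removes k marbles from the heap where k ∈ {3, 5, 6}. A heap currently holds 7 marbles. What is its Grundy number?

Build the Grundy sequence with g(k) = mex{g(k−s) : s ∈ {3, 5, 6}, s ≤ k}:
k:     0  1  2  3  4  5  6  7
g(k):  0  0  0  1  1  1  2  2
So g(7) = 2.

2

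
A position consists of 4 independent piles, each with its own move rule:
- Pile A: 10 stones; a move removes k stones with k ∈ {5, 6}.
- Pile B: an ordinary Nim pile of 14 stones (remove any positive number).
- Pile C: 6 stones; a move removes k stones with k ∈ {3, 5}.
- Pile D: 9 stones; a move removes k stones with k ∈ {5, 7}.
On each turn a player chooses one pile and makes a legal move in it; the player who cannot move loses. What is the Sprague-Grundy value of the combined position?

15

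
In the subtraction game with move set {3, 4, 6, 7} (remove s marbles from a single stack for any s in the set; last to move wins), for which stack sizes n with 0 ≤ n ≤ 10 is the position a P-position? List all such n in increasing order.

0, 1, 2, 10

Build the Grundy sequence with g(k) = mex{g(k−s) : s ∈ {3, 4, 6, 7}, s ≤ k}:
k:     0  1  2  3  4  5  6  7  8  9 10
g(k):  0  0  0  1  1  1  2  2  2  3  0
The P-positions (g = 0) in 0..10 are 0, 1, 2, 10.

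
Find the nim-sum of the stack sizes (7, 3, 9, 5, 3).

11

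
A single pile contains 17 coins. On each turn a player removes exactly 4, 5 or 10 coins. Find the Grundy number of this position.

Build the Grundy sequence with g(k) = mex{g(k−s) : s ∈ {4, 5, 10}, s ≤ k}:
k:     0  1  2  3  4  5  6  7  8  9 10 11 12 13 14 15 16 17
g(k):  0  0  0  0  1  1  1  1  2  0  2  2  3  1  3  0  0  0
So g(17) = 0.

0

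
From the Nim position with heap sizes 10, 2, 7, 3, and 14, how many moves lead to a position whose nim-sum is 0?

Nim-sum: 10 ⊕ 2 ⊕ 7 ⊕ 3 ⊕ 14 = 2.
The overall nim-sum is X = 2. A heap of size p has a winning move iff p XOR X < p (reduce it to p XOR X).
  10: 10 XOR 2 = 8 < 10 — winning move (to 8).
  2: 2 XOR 2 = 0 < 2 — winning move (to 0).
  7: 7 XOR 2 = 5 < 7 — winning move (to 5).
  3: 3 XOR 2 = 1 < 3 — winning move (to 1).
  14: 14 XOR 2 = 12 < 14 — winning move (to 12).
That gives 5 winning moves.

5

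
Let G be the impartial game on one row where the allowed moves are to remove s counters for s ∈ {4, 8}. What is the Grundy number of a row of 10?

Compute g(0), g(1), … for moves {4, 8}:
g(0) = mex{} = 0
g(1) = mex{} = 0
g(2) = mex{} = 0
g(3) = mex{} = 0
g(4) = mex{0} = 1
g(5) = mex{0} = 1
g(6) = mex{0} = 1
g(7) = mex{0} = 1
g(8) = mex{0,1} = 2
g(9) = mex{0,1} = 2
g(10) = mex{0,1} = 2
So g(10) = 2.

2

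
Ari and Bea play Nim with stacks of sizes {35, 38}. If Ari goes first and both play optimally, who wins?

Ari wins

Compute the nim-sum pairwise:
35 ^ 38 = 5
The nim-sum is 5 ≠ 0, so this is an N-position: the player to move can win; Ari has a winning move.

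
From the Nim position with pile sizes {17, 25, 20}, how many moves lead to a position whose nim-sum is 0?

Bitwise XOR of the heap sizes:
  10001  (17)
  11001  (25)
  10100  (20)
  -----
  11100  (28)
The overall nim-sum is X = 28. A pile of size p has a winning move iff p XOR X < p (reduce it to p XOR X).
  17: 17 XOR 28 = 13 < 17 — winning move (to 13).
  25: 25 XOR 28 = 5 < 25 — winning move (to 5).
  20: 20 XOR 28 = 8 < 20 — winning move (to 8).
That gives 3 winning moves.

3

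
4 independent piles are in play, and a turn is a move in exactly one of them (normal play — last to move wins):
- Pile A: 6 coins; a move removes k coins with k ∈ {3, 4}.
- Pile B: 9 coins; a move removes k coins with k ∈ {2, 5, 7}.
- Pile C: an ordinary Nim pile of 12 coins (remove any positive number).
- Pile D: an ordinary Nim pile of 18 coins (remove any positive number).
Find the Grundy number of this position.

30

Build the Grundy sequence for pile A with g(k) = mex{g(k−s) : s ∈ {3, 4}, s ≤ k}:
k:     0  1  2  3  4  5  6
g(k):  0  0  0  1  1  1  2
So g(6) = 2.
Build the Grundy sequence for pile B with g(k) = mex{g(k−s) : s ∈ {2, 5, 7}, s ≤ k}:
g(0) = mex{} = 0
g(1) = mex{} = 0
g(2) = mex{0} = 1
g(3) = mex{0} = 1
g(4) = mex{1} = 0
g(5) = mex{0,1} = 2
g(6) = mex{0} = 1
g(7) = mex{0,1,2} = 3
g(8) = mex{0,1} = 2
g(9) = mex{0,1,3} = 2
So g(9) = 2.
Pile C is a plain Nim pile of size 12, so its Grundy value is 12.
Pile D is a plain Nim pile of size 18, so its Grundy value is 18.
The value of a disjunctive sum is the nim-sum of the parts.
Combined value = 2 ⊕ 2 ⊕ 12 ⊕ 18 = 30.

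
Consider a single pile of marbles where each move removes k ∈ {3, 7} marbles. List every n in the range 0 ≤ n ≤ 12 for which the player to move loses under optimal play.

Build the Grundy sequence with g(k) = mex{g(k−s) : s ∈ {3, 7}, s ≤ k}:
g(0) = mex{} = 0
g(1) = mex{} = 0
g(2) = mex{} = 0
g(3) = mex{0} = 1
g(4) = mex{0} = 1
g(5) = mex{0} = 1
g(6) = mex{1} = 0
g(7) = mex{0,1} = 2
g(8) = mex{0,1} = 2
g(9) = mex{0} = 1
g(10) = mex{1,2} = 0
g(11) = mex{1,2} = 0
g(12) = mex{1} = 0
The P-positions (g = 0) in 0..12 are 0, 1, 2, 6, 10, 11, 12.

0, 1, 2, 6, 10, 11, 12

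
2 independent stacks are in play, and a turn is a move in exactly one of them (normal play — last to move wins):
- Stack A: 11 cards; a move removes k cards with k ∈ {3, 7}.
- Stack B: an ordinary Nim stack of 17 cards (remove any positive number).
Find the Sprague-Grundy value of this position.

Build the Grundy sequence for stack A with g(k) = mex{g(k−s) : s ∈ {3, 7}, s ≤ k}:
g(0) = mex{} = 0
g(1) = mex{} = 0
g(2) = mex{} = 0
g(3) = mex{0} = 1
g(4) = mex{0} = 1
g(5) = mex{0} = 1
g(6) = mex{1} = 0
g(7) = mex{0,1} = 2
g(8) = mex{0,1} = 2
g(9) = mex{0} = 1
g(10) = mex{1,2} = 0
g(11) = mex{1,2} = 0
So g(11) = 0.
Stack B is a plain Nim stack of size 17, so its Grundy value is 17.
By the Sprague-Grundy theorem, the Grundy value of a sum of independent games is the XOR of the component values.
Combined value = 0 XOR 17 = 17.

17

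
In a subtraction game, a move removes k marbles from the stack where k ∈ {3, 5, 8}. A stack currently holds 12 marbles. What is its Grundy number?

0

Compute g(0), g(1), … for moves {3, 5, 8}:
k:     0  1  2  3  4  5  6  7  8  9 10 11 12
g(k):  0  0  0  1  1  1  2  2  2  3  3  0  0
So g(12) = 0.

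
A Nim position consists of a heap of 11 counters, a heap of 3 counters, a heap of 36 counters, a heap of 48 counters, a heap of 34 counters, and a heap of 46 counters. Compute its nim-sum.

In binary:
  001011  (11)
  000011  (3)
  100100  (36)
  110000  (48)
  100010  (34)
  101110  (46)
  ------
  010000  (16)

16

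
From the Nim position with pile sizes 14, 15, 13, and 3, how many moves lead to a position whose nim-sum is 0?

3

In binary:
  1110  (14)
  1111  (15)
  1101  (13)
  0011  (3)
  ----
  1111  (15)
The overall nim-sum is X = 15. A pile of size p has a winning move iff p XOR X < p (reduce it to p XOR X).
  14: 14 XOR 15 = 1 < 14 — winning move (to 1).
  15: 15 XOR 15 = 0 < 15 — winning move (to 0).
  13: 13 XOR 15 = 2 < 13 — winning move (to 2).
  3: 3 XOR 15 = 12 ≥ 3 — no move.
That gives 3 winning moves.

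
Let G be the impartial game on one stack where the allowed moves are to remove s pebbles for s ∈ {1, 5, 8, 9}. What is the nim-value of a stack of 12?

2

Compute g(0), g(1), … for moves {1, 5, 8, 9}:
k:     0  1  2  3  4  5  6  7  8  9 10 11 12
g(k):  0  1  0  1  0  1  0  1  2  3  2  3  2
So g(12) = 2.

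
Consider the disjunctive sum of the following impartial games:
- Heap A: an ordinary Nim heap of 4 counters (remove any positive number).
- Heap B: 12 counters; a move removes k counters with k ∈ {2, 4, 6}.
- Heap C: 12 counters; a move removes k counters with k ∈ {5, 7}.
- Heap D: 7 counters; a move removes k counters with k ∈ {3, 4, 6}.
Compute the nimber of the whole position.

4

Heap A is a plain Nim heap of size 4, so its Grundy value is 4.
For heap B, compute g(0), g(1), … with moves {2, 4, 6}:
g(0) = mex{} = 0
g(1) = mex{} = 0
g(2) = mex{0} = 1
g(3) = mex{0} = 1
g(4) = mex{0,1} = 2
g(5) = mex{0,1} = 2
g(6) = mex{0,1,2} = 3
g(7) = mex{0,1,2} = 3
g(8) = mex{1,2,3} = 0
g(9) = mex{1,2,3} = 0
g(10) = mex{0,2,3} = 1
g(11) = mex{0,2,3} = 1
g(12) = mex{0,1,3} = 2
So g(12) = 2.
Grundy values for heap C (subtraction set {5, 7}):
g(0) = mex{} = 0
g(1) = mex{} = 0
g(2) = mex{} = 0
g(3) = mex{} = 0
g(4) = mex{} = 0
g(5) = mex{0} = 1
g(6) = mex{0} = 1
g(7) = mex{0} = 1
g(8) = mex{0} = 1
g(9) = mex{0} = 1
g(10) = mex{0,1} = 2
g(11) = mex{0,1} = 2
g(12) = mex{1} = 0
So g(12) = 0.
For heap D, compute g(0), g(1), … with moves {3, 4, 6}:
k:     0  1  2  3  4  5  6  7
g(k):  0  0  0  1  1  1  2  2
So g(7) = 2.
By the Sprague-Grundy theorem, the Grundy value of a sum of independent games is the XOR of the component values.
Combined value = 4 ⊕ 2 ⊕ 0 ⊕ 2 = 4.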